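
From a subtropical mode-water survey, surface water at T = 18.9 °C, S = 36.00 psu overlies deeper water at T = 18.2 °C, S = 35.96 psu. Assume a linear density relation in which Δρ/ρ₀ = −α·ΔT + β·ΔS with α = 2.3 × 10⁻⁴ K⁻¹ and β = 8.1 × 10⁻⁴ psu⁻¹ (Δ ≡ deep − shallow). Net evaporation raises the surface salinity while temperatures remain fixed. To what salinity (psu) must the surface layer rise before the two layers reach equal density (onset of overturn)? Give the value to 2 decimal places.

Neutral buoyancy requires −α(T_deep − T_surf) + β(S_deep − S_surf′) = 0.
S_surf′ = S_deep − (α/β)·ΔT = 35.96 − (2.3 × 10⁻⁴/8.1 × 10⁻⁴)·(-0.7) = 36.1588 psu.
Increase required: 36.1588 − 36.00 = 0.1588 psu.

36.16 psu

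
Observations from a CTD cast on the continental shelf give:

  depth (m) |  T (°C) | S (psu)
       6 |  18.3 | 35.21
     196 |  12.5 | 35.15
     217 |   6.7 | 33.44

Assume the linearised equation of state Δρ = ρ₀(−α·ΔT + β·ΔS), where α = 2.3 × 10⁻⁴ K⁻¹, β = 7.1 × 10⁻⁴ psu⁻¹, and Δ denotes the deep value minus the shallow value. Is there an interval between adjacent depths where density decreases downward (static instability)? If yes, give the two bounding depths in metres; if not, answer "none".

Evaluate Δρ/ρ₀ = −αΔT + βΔS across each adjacent pair:
  6–196 m: −αΔT+βΔS = −(2.3 × 10⁻⁴)(-5.8)+(7.1 × 10⁻⁴)(-0.06) = 1.3 × 10⁻³ → stable
  196–217 m: −αΔT+βΔS = −(2.3 × 10⁻⁴)(-5.8)+(7.1 × 10⁻⁴)(-1.71) = 1.2 × 10⁻⁴ → stable
Every interval has Δρ > 0: the column is stably stratified throughout.

none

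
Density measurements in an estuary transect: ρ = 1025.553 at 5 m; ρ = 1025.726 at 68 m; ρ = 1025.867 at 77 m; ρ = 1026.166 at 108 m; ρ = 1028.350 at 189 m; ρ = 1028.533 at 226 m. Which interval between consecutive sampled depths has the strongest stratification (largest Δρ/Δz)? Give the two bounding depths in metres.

Compute the density gradient over each adjacent pair:
  5–68 m: Δρ/Δz = 0.173/63 = 2.7 × 10⁻³ kg m⁻⁴
  68–77 m: Δρ/Δz = 0.141/9 = 0.016 kg m⁻⁴
  77–108 m: Δρ/Δz = 0.299/31 = 9.6 × 10⁻³ kg m⁻⁴
  108–189 m: Δρ/Δz = 2.184/81 = 0.027 kg m⁻⁴
  189–226 m: Δρ/Δz = 0.183/37 = 4.9 × 10⁻³ kg m⁻⁴
The largest gradient is in the 108–189 m interval — the pycnocline.

108–189 m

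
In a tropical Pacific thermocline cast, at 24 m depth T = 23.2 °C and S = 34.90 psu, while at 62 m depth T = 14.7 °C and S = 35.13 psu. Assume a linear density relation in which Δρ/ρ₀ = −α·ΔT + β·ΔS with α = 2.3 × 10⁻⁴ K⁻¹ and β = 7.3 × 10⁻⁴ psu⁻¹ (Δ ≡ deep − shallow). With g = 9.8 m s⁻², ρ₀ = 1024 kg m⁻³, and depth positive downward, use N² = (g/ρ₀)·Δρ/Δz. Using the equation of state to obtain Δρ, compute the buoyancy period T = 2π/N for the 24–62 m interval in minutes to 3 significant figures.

4.48 min

ΔT = -8.5 K, ΔS = +0.23 psu (deep − shallow).
Δρ/ρ₀ = −αΔT + βΔS = 1.955 × 10⁻³ + 1.679 × 10⁻⁴ = 2.1229 × 10⁻³, so Δρ ≈ 2.174 kg m⁻³.
N² = (g/ρ₀)·Δρ/Δz = g·(Δρ/ρ₀)/Δz = 9.8 × 2.1229 × 10⁻³ / 38 = 5.4748 × 10⁻⁴ s⁻².
N = √(5.4748 × 10⁻⁴) = 0.023398 rad s⁻¹ → T = 2π/N = 268.54 s = 4.4757 min ≈ 4.48 min.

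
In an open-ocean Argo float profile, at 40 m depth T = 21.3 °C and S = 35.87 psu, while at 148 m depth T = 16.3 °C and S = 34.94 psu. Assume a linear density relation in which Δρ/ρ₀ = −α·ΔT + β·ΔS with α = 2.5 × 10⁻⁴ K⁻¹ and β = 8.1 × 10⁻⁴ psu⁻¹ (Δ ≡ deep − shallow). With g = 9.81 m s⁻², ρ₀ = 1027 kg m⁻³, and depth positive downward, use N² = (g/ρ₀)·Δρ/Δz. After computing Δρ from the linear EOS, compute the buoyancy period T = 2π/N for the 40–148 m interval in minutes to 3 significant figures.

15.6 min

ΔT = -5.0 K, ΔS = -0.93 psu (deep − shallow).
Δρ/ρ₀ = −αΔT + βΔS = 1.25 × 10⁻³ − 7.533 × 10⁻⁴ = 4.967 × 10⁻⁴, so Δρ ≈ 0.5101 kg m⁻³.
N² = (g/ρ₀)·Δρ/Δz = g·(Δρ/ρ₀)/Δz = 9.81 × 4.967 × 10⁻⁴ / 108 = 4.5117 × 10⁻⁵ s⁻².
N = √(4.5117 × 10⁻⁵) = 6.7169 × 10⁻³ rad s⁻¹ → T = 2π/N = 935.43 s = 15.590 min ≈ 15.6 min.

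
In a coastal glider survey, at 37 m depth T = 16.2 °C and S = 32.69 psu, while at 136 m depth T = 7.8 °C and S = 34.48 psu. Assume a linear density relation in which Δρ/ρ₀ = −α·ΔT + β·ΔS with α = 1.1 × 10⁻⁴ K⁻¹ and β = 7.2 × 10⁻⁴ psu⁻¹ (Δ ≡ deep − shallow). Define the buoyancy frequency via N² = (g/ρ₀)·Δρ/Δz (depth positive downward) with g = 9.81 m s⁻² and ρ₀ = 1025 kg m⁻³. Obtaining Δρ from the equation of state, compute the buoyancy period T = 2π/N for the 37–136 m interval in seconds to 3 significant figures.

ΔT = -8.4 K, ΔS = +1.79 psu (deep − shallow).
Δρ/ρ₀ = −αΔT + βΔS = 9.24 × 10⁻⁴ + 1.2888 × 10⁻³ = 2.2128 × 10⁻³, so Δρ ≈ 2.268 kg m⁻³.
N² = (g/ρ₀)·Δρ/Δz = g·(Δρ/ρ₀)/Δz = 9.81 × 2.2128 × 10⁻³ / 99 = 2.1927 × 10⁻⁴ s⁻².
N = √(2.1927 × 10⁻⁴) = 0.014808 rad s⁻¹ → T = 2π/N = 424.31 s ≈ 424 s.

424 s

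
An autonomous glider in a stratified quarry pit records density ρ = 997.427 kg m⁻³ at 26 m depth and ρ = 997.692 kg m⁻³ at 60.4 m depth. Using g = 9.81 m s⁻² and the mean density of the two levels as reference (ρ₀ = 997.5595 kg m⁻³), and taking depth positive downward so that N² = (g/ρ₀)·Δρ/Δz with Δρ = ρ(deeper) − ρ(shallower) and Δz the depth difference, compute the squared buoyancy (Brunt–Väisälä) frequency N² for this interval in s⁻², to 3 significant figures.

7.58 × 10⁻⁵ s⁻²

Δρ = 997.692 − 997.427 = 0.265 kg m⁻³ over Δz = 60.4 − 26 = 34.4 m.
N² = (9.81/997.5595) × (0.265/34.4) = 7.5756 × 10⁻⁵ s⁻² ≈ 7.58 × 10⁻⁵ s⁻².
Since Δρ > 0 the layer is stably stratified.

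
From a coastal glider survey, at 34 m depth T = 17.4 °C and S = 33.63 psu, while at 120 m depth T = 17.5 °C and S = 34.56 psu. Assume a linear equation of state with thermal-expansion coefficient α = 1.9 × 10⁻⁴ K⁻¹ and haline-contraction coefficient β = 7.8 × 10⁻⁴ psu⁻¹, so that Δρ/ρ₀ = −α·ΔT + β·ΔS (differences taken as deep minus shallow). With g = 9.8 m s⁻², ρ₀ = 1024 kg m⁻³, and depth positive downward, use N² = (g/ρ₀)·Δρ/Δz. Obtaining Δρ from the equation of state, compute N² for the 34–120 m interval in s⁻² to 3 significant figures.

ΔT = +0.1 K, ΔS = +0.93 psu (deep − shallow).
Δρ/ρ₀ = −αΔT + βΔS = -1.90 × 10⁻⁵ + 7.254 × 10⁻⁴ = 7.064 × 10⁻⁴, so Δρ ≈ 0.7234 kg m⁻³.
N² = (g/ρ₀)·Δρ/Δz = g·(Δρ/ρ₀)/Δz = 9.8 × 7.064 × 10⁻⁴ / 86 = 8.0497 × 10⁻⁵ s⁻² ≈ 8.05 × 10⁻⁵ s⁻².

8.05 × 10⁻⁵ s⁻²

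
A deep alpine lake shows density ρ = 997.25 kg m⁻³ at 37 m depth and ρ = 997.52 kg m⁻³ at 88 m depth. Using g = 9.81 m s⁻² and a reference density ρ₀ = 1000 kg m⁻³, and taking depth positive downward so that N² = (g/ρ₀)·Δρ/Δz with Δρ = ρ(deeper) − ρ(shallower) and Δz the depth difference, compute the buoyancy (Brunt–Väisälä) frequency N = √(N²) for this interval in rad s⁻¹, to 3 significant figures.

7.21 × 10⁻³ rad s⁻¹

Δρ = 997.52 − 997.25 = 0.27 kg m⁻³ over Δz = 88 − 37 = 51 m.
N² = (9.81/1000) × (0.27/51) = 5.1935 × 10⁻⁵ s⁻².
N = √(5.1935 × 10⁻⁵) = 7.2066 × 10⁻³ rad s⁻¹ ≈ 7.21 × 10⁻³ rad s⁻¹.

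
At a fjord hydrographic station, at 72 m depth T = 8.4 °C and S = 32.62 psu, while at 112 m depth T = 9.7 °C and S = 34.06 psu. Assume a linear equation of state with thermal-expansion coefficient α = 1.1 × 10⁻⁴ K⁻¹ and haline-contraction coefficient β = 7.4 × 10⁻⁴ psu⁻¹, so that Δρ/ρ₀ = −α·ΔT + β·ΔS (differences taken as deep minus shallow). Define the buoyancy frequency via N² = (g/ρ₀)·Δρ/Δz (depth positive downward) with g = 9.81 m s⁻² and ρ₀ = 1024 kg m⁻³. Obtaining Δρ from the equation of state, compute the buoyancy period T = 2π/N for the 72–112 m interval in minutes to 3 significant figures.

6.96 min

ΔT = +1.3 K, ΔS = +1.44 psu (deep − shallow).
Δρ/ρ₀ = −αΔT + βΔS = -1.43 × 10⁻⁴ + 1.0656 × 10⁻³ = 9.226 × 10⁻⁴, so Δρ ≈ 0.9447 kg m⁻³.
N² = (g/ρ₀)·Δρ/Δz = g·(Δρ/ρ₀)/Δz = 9.81 × 9.226 × 10⁻⁴ / 40 = 2.2627 × 10⁻⁴ s⁻².
N = √(2.2627 × 10⁻⁴) = 0.015042 rad s⁻¹ → T = 2π/N = 417.71 s = 6.9618 min ≈ 6.96 min.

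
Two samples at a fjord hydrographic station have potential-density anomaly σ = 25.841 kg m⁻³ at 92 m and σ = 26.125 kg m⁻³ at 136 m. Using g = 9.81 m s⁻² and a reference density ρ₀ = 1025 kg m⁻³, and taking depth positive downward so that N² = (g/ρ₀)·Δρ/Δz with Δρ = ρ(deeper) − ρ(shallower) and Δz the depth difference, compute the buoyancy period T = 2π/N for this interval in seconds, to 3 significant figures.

799 s

Δρ = 1026.125 − 1025.841 = 0.284 kg m⁻³ over Δz = 136 − 92 = 44 m.
N² = (9.81/1025) × (0.284/44) = 6.1775 × 10⁻⁵ s⁻².
N = √(6.1775 × 10⁻⁵) = 7.8597 × 10⁻³ rad s⁻¹, so T = 2π/N = 799.42 s ≈ 799 s.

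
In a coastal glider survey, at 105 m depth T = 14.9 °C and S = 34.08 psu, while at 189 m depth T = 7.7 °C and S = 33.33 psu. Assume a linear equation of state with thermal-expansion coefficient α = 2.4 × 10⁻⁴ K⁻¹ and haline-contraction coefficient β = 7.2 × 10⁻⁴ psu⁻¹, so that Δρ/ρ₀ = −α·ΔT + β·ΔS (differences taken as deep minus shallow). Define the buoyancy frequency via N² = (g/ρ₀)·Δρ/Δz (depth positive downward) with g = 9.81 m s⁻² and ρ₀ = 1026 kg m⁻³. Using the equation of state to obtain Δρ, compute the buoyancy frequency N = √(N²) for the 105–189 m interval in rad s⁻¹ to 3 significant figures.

ΔT = -7.2 K, ΔS = -0.75 psu (deep − shallow).
Δρ/ρ₀ = −αΔT + βΔS = 1.728 × 10⁻³ − 5.40 × 10⁻⁴ = 1.188 × 10⁻³, so Δρ ≈ 1.219 kg m⁻³.
N² = (g/ρ₀)·Δρ/Δz = g·(Δρ/ρ₀)/Δz = 9.81 × 1.188 × 10⁻³ / 84 = 1.3874 × 10⁻⁴ s⁻².
N = √(1.3874 × 10⁻⁴) = 0.011779 rad s⁻¹ ≈ 0.0118 rad s⁻¹.

0.0118 rad s⁻¹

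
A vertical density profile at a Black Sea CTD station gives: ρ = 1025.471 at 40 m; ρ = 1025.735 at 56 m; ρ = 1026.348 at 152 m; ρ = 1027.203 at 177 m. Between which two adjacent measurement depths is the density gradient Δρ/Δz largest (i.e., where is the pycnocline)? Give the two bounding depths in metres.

152–177 m

Compute the density gradient over each adjacent pair:
  40–56 m: Δρ/Δz = 0.264/16 = 0.017 kg m⁻⁴
  56–152 m: Δρ/Δz = 0.613/96 = 6.4 × 10⁻³ kg m⁻⁴
  152–177 m: Δρ/Δz = 0.855/25 = 0.034 kg m⁻⁴
The largest gradient is in the 152–177 m interval — the pycnocline.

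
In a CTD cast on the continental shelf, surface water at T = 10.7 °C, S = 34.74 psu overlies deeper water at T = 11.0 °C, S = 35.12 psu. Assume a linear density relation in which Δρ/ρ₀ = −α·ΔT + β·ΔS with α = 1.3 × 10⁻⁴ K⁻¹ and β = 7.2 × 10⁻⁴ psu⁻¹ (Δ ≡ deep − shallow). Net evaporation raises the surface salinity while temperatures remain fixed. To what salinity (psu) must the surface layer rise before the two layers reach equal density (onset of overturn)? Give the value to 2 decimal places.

35.07 psu

Neutral buoyancy requires −α(T_deep − T_surf) + β(S_deep − S_surf′) = 0.
S_surf′ = S_deep − (α/β)·ΔT = 35.12 − (1.3 × 10⁻⁴/7.2 × 10⁻⁴)·(+0.3) = 35.0658 psu.
Increase required: 35.0658 − 34.74 = 0.3258 psu.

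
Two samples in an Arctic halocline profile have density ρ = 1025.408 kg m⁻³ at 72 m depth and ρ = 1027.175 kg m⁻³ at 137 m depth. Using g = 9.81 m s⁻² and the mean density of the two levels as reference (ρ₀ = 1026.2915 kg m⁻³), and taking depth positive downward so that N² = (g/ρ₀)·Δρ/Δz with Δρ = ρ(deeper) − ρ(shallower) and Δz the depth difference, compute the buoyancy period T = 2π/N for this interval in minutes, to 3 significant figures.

Δρ = 1027.175 − 1025.408 = 1.767 kg m⁻³ over Δz = 137 − 72 = 65 m.
N² = (9.81/1026.2915) × (1.767/65) = 2.5985 × 10⁻⁴ s⁻².
N = √(2.5985 × 10⁻⁴) = 0.016120 rad s⁻¹, so T = 2π/N = 389.78 s = 6.4963 min ≈ 6.50 min.

6.50 min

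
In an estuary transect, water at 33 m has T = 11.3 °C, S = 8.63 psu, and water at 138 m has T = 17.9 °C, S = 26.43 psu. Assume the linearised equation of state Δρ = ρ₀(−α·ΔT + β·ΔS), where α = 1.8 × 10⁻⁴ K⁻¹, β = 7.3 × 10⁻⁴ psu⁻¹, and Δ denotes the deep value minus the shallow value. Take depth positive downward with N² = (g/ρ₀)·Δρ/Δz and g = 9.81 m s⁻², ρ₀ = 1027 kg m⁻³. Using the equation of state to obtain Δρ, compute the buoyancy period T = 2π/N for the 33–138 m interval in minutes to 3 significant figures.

ΔT = +6.6 K, ΔS = +17.80 psu (deep − shallow).
Δρ/ρ₀ = −αΔT + βΔS = -1.188 × 10⁻³ + 0.012994 = 0.011806, so Δρ ≈ 12.12 kg m⁻³.
N² = (g/ρ₀)·Δρ/Δz = g·(Δρ/ρ₀)/Δz = 9.81 × 0.011806 / 105 = 1.1030 × 10⁻³ s⁻².
N = √(1.1030 × 10⁻³) = 0.033211 rad s⁻¹ → T = 2π/N = 189.19 s = 3.1532 min ≈ 3.15 min.

3.15 min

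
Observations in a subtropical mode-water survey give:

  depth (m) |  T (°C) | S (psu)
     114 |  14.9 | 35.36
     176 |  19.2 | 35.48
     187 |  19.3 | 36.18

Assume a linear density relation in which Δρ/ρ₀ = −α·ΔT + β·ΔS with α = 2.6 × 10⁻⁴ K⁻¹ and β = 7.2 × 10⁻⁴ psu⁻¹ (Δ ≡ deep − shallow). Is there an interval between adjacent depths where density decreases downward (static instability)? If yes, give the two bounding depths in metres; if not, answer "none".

Evaluate Δρ/ρ₀ = −αΔT + βΔS across each adjacent pair:
  114–176 m: −αΔT+βΔS = −(2.6 × 10⁻⁴)(+4.3)+(7.2 × 10⁻⁴)(+0.12) = -1.0 × 10⁻³ → UNSTABLE
  176–187 m: −αΔT+βΔS = −(2.6 × 10⁻⁴)(+0.1)+(7.2 × 10⁻⁴)(+0.70) = 4.8 × 10⁻⁴ → stable
The 114–176 m interval has Δρ < 0: lighter water underlies denser water.

114–176 m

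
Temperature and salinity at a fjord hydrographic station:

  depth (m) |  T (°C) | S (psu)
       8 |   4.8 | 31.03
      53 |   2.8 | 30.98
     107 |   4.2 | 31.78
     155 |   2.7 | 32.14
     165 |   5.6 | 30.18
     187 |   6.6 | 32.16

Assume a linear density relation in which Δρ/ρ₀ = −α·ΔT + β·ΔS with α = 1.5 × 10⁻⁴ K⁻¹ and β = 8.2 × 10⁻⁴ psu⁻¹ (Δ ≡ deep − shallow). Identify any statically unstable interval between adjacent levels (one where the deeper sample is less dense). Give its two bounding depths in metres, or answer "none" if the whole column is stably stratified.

Evaluate Δρ/ρ₀ = −αΔT + βΔS across each adjacent pair:
  8–53 m: −αΔT+βΔS = −(1.5 × 10⁻⁴)(-2.0)+(8.2 × 10⁻⁴)(-0.05) = 2.6 × 10⁻⁴ → stable
  53–107 m: −αΔT+βΔS = −(1.5 × 10⁻⁴)(+1.4)+(8.2 × 10⁻⁴)(+0.80) = 4.5 × 10⁻⁴ → stable
  107–155 m: −αΔT+βΔS = −(1.5 × 10⁻⁴)(-1.5)+(8.2 × 10⁻⁴)(+0.36) = 5.2 × 10⁻⁴ → stable
  155–165 m: −αΔT+βΔS = −(1.5 × 10⁻⁴)(+2.9)+(8.2 × 10⁻⁴)(-1.96) = -2.0 × 10⁻³ → UNSTABLE
  165–187 m: −αΔT+βΔS = −(1.5 × 10⁻⁴)(+1.0)+(8.2 × 10⁻⁴)(+1.98) = 1.5 × 10⁻³ → stable
The 155–165 m interval has Δρ < 0: lighter water underlies denser water.

155–165 m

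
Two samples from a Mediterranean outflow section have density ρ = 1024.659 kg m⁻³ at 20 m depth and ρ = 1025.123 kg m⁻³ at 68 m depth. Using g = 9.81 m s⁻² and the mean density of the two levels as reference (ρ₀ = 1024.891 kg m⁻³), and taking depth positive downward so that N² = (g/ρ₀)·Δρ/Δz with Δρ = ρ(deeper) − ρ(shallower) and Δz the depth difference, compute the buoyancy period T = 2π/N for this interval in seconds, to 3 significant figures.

Δρ = 1025.123 − 1024.659 = 0.464 kg m⁻³ over Δz = 68 − 20 = 48 m.
N² = (9.81/1024.891) × (0.464/48) = 9.2527 × 10⁻⁵ s⁻².
N = √(9.2527 × 10⁻⁵) = 9.6191 × 10⁻³ rad s⁻¹, so T = 2π/N = 653.20 s ≈ 653 s.

653 s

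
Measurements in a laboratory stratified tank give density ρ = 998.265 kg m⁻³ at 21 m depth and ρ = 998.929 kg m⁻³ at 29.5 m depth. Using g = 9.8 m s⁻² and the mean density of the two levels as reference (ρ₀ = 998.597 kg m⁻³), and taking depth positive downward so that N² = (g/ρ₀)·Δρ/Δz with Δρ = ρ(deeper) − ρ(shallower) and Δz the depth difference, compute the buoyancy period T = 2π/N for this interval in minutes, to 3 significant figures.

3.78 min

Δρ = 998.929 − 998.265 = 0.664 kg m⁻³ over Δz = 29.5 − 21 = 8.5 m.
N² = (9.8/998.597) × (0.664/8.5) = 7.6663 × 10⁻⁴ s⁻².
N = √(7.6663 × 10⁻⁴) = 0.027688 rad s⁻¹, so T = 2π/N = 226.93 s = 3.7822 min ≈ 3.78 min.
N² > 0, so the interval is statically stable.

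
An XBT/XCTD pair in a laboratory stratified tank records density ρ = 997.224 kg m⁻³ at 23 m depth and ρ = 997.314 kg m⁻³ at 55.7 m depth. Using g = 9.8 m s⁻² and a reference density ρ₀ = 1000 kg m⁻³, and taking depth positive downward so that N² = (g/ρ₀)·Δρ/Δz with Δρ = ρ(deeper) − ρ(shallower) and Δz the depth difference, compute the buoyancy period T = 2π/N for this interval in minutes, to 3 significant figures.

Δρ = 997.314 − 997.224 = 0.090 kg m⁻³ over Δz = 55.7 − 23 = 32.7 m.
N² = (9.8/1000) × (0.090/32.7) = 2.6972 × 10⁻⁵ s⁻².
N = √(2.6972 × 10⁻⁵) = 5.1935 × 10⁻³ rad s⁻¹, so T = 2π/N = 1.2098 × 10³ s = 20.163 min ≈ 20.2 min.

20.2 min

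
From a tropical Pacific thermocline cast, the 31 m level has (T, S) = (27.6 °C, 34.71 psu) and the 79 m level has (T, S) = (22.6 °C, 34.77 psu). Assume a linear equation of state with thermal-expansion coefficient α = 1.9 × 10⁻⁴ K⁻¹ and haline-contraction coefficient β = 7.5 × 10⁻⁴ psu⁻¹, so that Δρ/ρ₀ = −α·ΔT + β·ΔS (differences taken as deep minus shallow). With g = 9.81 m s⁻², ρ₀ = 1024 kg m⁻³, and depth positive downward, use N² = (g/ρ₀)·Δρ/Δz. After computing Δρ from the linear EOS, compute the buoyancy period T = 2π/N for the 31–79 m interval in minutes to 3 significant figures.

7.34 min

ΔT = -5.0 K, ΔS = +0.06 psu (deep − shallow).
Δρ/ρ₀ = −αΔT + βΔS = 9.50 × 10⁻⁴ + 4.50 × 10⁻⁵ = 9.95 × 10⁻⁴, so Δρ ≈ 1.019 kg m⁻³.
N² = (g/ρ₀)·Δρ/Δz = g·(Δρ/ρ₀)/Δz = 9.81 × 9.95 × 10⁻⁴ / 48 = 2.0335 × 10⁻⁴ s⁻².
N = √(2.0335 × 10⁻⁴) = 0.014260 rad s⁻¹ → T = 2π/N = 440.62 s = 7.3437 min ≈ 7.34 min.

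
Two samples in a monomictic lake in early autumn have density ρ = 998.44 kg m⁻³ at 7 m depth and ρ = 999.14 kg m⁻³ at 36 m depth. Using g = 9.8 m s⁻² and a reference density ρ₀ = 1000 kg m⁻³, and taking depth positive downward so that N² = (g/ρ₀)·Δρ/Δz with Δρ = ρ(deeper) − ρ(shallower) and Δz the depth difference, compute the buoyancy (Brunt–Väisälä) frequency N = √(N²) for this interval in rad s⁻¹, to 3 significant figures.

Δρ = 999.14 − 998.44 = 0.70 kg m⁻³ over Δz = 36 − 7 = 29 m.
N² = (9.8/1000) × (0.70/29) = 2.3655 × 10⁻⁴ s⁻².
N = √(2.3655 × 10⁻⁴) = 0.015380 rad s⁻¹ ≈ 0.0154 rad s⁻¹.

0.0154 rad s⁻¹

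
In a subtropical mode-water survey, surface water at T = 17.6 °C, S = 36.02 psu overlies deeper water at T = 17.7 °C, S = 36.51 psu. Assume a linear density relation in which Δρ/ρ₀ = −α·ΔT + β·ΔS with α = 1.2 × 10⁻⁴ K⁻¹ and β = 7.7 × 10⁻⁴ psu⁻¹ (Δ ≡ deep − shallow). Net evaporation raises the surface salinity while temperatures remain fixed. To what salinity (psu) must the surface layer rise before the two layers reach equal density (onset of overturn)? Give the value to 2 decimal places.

Neutral buoyancy requires −α(T_deep − T_surf) + β(S_deep − S_surf′) = 0.
S_surf′ = S_deep − (α/β)·ΔT = 36.51 − (1.2 × 10⁻⁴/7.7 × 10⁻⁴)·(+0.1) = 36.4944 psu.
Increase required: 36.4944 − 36.02 = 0.4744 psu.

36.49 psu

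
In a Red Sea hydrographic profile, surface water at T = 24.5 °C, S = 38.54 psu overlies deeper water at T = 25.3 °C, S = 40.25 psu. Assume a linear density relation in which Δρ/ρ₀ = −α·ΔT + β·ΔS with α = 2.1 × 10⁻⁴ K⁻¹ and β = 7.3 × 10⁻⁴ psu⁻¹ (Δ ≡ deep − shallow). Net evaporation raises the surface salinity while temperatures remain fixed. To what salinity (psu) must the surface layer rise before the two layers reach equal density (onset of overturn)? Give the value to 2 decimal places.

Neutral buoyancy requires −α(T_deep − T_surf) + β(S_deep − S_surf′) = 0.
S_surf′ = S_deep − (α/β)·ΔT = 40.25 − (2.1 × 10⁻⁴/7.3 × 10⁻⁴)·(+0.8) = 40.0199 psu.
Increase required: 40.0199 − 38.54 = 1.4799 psu.

40.02 psu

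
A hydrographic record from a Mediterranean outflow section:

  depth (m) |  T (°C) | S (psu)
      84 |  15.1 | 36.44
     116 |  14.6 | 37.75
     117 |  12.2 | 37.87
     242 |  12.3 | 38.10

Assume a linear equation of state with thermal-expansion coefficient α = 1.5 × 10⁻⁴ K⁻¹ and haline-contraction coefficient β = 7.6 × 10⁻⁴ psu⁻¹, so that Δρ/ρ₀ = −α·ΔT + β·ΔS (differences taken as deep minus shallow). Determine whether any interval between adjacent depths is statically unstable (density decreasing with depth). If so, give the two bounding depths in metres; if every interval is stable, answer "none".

none

Evaluate Δρ/ρ₀ = −αΔT + βΔS across each adjacent pair:
  84–116 m: −αΔT+βΔS = −(1.5 × 10⁻⁴)(-0.5)+(7.6 × 10⁻⁴)(+1.31) = 1.1 × 10⁻³ → stable
  116–117 m: −αΔT+βΔS = −(1.5 × 10⁻⁴)(-2.4)+(7.6 × 10⁻⁴)(+0.12) = 4.5 × 10⁻⁴ → stable
  117–242 m: −αΔT+βΔS = −(1.5 × 10⁻⁴)(+0.1)+(7.6 × 10⁻⁴)(+0.23) = 1.6 × 10⁻⁴ → stable
Every interval has Δρ > 0: the column is stably stratified throughout.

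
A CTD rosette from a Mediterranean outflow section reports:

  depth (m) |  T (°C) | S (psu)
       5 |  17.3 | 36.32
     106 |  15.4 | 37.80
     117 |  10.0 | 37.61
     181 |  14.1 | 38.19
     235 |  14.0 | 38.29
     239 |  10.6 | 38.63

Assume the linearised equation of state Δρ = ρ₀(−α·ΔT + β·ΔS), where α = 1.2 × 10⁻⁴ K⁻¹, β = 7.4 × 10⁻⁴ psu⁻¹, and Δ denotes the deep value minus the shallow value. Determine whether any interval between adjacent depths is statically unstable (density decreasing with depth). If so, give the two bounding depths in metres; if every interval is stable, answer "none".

Evaluate Δρ/ρ₀ = −αΔT + βΔS across each adjacent pair:
  5–106 m: −αΔT+βΔS = −(1.2 × 10⁻⁴)(-1.9)+(7.4 × 10⁻⁴)(+1.48) = 1.3 × 10⁻³ → stable
  106–117 m: −αΔT+βΔS = −(1.2 × 10⁻⁴)(-5.4)+(7.4 × 10⁻⁴)(-0.19) = 5.1 × 10⁻⁴ → stable
  117–181 m: −αΔT+βΔS = −(1.2 × 10⁻⁴)(+4.1)+(7.4 × 10⁻⁴)(+0.58) = -6.3 × 10⁻⁵ → UNSTABLE
  181–235 m: −αΔT+βΔS = −(1.2 × 10⁻⁴)(-0.1)+(7.4 × 10⁻⁴)(+0.10) = 8.6 × 10⁻⁵ → stable
  235–239 m: −αΔT+βΔS = −(1.2 × 10⁻⁴)(-3.4)+(7.4 × 10⁻⁴)(+0.34) = 6.6 × 10⁻⁴ → stable
The 117–181 m interval has Δρ < 0: lighter water underlies denser water.

117–181 m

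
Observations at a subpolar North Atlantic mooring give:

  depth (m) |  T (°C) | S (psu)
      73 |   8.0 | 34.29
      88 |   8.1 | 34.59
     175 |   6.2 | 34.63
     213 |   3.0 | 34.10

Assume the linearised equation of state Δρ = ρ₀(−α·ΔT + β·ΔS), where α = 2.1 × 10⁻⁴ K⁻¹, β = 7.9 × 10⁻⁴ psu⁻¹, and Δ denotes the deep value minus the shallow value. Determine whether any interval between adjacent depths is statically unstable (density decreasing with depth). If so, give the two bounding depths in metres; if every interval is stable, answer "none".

Evaluate Δρ/ρ₀ = −αΔT + βΔS across each adjacent pair:
  73–88 m: −αΔT+βΔS = −(2.1 × 10⁻⁴)(+0.1)+(7.9 × 10⁻⁴)(+0.30) = 2.2 × 10⁻⁴ → stable
  88–175 m: −αΔT+βΔS = −(2.1 × 10⁻⁴)(-1.9)+(7.9 × 10⁻⁴)(+0.04) = 4.3 × 10⁻⁴ → stable
  175–213 m: −αΔT+βΔS = −(2.1 × 10⁻⁴)(-3.2)+(7.9 × 10⁻⁴)(-0.53) = 2.5 × 10⁻⁴ → stable
Every interval has Δρ > 0: the column is stably stratified throughout.

none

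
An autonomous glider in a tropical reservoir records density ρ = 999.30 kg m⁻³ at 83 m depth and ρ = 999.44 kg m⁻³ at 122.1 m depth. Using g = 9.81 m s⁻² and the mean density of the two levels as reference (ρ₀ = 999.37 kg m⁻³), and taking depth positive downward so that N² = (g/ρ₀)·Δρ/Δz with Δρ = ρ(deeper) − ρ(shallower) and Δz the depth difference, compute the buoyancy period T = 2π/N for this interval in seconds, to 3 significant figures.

Δρ = 999.44 − 999.30 = 0.14 kg m⁻³ over Δz = 122.1 − 83 = 39.1 m.
N² = (9.81/999.37) × (0.14/39.1) = 3.5147 × 10⁻⁵ s⁻².
N = √(3.5147 × 10⁻⁵) = 5.9285 × 10⁻³ rad s⁻¹, so T = 2π/N = 1.0598 × 10³ s ≈ 1.06 × 10³ s.
A positive N² confirms static stability across the interval.

1.06 × 10³ s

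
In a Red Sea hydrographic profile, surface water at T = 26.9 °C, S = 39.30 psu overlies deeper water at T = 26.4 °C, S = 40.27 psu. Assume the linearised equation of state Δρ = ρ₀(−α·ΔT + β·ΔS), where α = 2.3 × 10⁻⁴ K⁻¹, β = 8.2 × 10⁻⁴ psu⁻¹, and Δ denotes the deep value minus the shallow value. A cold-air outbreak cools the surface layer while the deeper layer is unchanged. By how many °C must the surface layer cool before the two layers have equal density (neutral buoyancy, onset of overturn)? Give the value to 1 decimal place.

4.0 °C

Neutral buoyancy requires Δρ = 0, i.e. −α(T_deep − T_surf′) + β(S_deep − S_surf) = 0.
T_surf′ = T_deep − (β/α)·ΔS = 26.4 − (8.2 × 10⁻⁴/2.3 × 10⁻⁴)·(+0.97) = 22.942 °C.
Cooling required: 26.9 − (22.942) = 3.958 °C.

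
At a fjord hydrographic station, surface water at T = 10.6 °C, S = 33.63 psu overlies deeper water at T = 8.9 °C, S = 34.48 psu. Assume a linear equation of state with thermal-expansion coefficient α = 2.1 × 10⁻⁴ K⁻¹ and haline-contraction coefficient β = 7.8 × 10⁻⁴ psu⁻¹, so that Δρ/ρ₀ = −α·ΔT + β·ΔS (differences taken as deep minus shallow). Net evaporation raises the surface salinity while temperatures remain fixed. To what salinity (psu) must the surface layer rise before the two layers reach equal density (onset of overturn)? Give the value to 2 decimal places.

34.94 psu

Neutral buoyancy requires −α(T_deep − T_surf) + β(S_deep − S_surf′) = 0.
S_surf′ = S_deep − (α/β)·ΔT = 34.48 − (2.1 × 10⁻⁴/7.8 × 10⁻⁴)·(-1.7) = 34.9377 psu.
Increase required: 34.9377 − 33.63 = 1.3077 psu.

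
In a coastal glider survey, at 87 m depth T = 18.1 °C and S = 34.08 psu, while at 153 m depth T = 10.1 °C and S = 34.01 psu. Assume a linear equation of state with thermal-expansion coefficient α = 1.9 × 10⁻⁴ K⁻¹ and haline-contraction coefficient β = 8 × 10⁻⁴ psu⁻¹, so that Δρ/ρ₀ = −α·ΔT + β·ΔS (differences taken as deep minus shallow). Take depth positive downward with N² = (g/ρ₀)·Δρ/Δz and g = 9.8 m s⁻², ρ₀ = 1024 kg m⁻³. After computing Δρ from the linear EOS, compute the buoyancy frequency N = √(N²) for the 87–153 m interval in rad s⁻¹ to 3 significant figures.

0.0147 rad s⁻¹

ΔT = -8.0 K, ΔS = -0.07 psu (deep − shallow).
Δρ/ρ₀ = −αΔT + βΔS = 1.52 × 10⁻³ − 5.60 × 10⁻⁵ = 1.464 × 10⁻³, so Δρ ≈ 1.499 kg m⁻³.
N² = (g/ρ₀)·Δρ/Δz = g·(Δρ/ρ₀)/Δz = 9.8 × 1.464 × 10⁻³ / 66 = 2.1738 × 10⁻⁴ s⁻².
N = √(2.1738 × 10⁻⁴) = 0.014744 rad s⁻¹ ≈ 0.0147 rad s⁻¹.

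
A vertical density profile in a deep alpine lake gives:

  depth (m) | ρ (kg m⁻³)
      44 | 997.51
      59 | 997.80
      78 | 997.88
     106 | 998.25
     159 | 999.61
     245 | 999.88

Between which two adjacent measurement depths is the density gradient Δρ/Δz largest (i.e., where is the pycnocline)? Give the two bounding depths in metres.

Compute the density gradient over each adjacent pair:
  44–59 m: Δρ/Δz = 0.29/15 = 0.019 kg m⁻⁴
  59–78 m: Δρ/Δz = 0.08/19 = 4.2 × 10⁻³ kg m⁻⁴
  78–106 m: Δρ/Δz = 0.37/28 = 0.013 kg m⁻⁴
  106–159 m: Δρ/Δz = 1.36/53 = 0.026 kg m⁻⁴
  159–245 m: Δρ/Δz = 0.27/86 = 3.1 × 10⁻³ kg m⁻⁴
The largest gradient is in the 106–159 m interval — the pycnocline.

106–159 m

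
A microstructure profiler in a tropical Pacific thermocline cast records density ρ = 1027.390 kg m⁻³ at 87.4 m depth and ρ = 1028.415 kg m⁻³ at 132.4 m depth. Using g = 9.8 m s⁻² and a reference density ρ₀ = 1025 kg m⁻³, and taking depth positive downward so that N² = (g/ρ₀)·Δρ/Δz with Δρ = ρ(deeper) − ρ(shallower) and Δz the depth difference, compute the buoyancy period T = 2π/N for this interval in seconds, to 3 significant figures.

426 s

Δρ = 1028.415 − 1027.390 = 1.025 kg m⁻³ over Δz = 132.4 − 87.4 = 45 m.
N² = (9.8/1025) × (1.025/45) = 2.1778 × 10⁻⁴ s⁻².
N = √(2.1778 × 10⁻⁴) = 0.014757 rad s⁻¹, so T = 2π/N = 425.78 s ≈ 426 s.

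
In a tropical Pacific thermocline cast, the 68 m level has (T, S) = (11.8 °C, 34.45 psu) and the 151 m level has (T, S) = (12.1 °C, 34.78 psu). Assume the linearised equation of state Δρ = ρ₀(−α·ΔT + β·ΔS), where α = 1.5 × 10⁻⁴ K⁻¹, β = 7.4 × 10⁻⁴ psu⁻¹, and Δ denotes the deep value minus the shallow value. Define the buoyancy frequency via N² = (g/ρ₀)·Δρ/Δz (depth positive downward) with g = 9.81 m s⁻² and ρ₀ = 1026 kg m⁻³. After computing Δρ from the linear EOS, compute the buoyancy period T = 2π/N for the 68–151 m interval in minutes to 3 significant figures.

21.6 min

ΔT = +0.3 K, ΔS = +0.33 psu (deep − shallow).
Δρ/ρ₀ = −αΔT + βΔS = -4.50 × 10⁻⁵ + 2.442 × 10⁻⁴ = 1.992 × 10⁻⁴, so Δρ ≈ 0.2044 kg m⁻³.
N² = (g/ρ₀)·Δρ/Δz = g·(Δρ/ρ₀)/Δz = 9.81 × 1.992 × 10⁻⁴ / 83 = 2.3544 × 10⁻⁵ s⁻².
N = √(2.3544 × 10⁻⁵) = 4.8522 × 10⁻³ rad s⁻¹ → T = 2π/N = 1.2949 × 10³ s = 21.582 min ≈ 21.6 min.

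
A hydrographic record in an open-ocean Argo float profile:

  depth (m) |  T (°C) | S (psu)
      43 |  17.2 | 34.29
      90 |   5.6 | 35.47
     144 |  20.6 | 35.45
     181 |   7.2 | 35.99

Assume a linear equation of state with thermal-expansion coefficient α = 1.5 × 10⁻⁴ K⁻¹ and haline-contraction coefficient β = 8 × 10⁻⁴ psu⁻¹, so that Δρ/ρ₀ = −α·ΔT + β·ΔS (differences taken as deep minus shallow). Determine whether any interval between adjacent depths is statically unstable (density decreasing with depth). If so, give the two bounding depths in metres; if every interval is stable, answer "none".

Evaluate Δρ/ρ₀ = −αΔT + βΔS across each adjacent pair:
  43–90 m: −αΔT+βΔS = −(1.5 × 10⁻⁴)(-11.6)+(8 × 10⁻⁴)(+1.18) = 2.7 × 10⁻³ → stable
  90–144 m: −αΔT+βΔS = −(1.5 × 10⁻⁴)(+15.0)+(8 × 10⁻⁴)(-0.02) = -2.3 × 10⁻³ → UNSTABLE
  144–181 m: −αΔT+βΔS = −(1.5 × 10⁻⁴)(-13.4)+(8 × 10⁻⁴)(+0.54) = 2.4 × 10⁻³ → stable
The 90–144 m interval has Δρ < 0: lighter water underlies denser water.

90–144 m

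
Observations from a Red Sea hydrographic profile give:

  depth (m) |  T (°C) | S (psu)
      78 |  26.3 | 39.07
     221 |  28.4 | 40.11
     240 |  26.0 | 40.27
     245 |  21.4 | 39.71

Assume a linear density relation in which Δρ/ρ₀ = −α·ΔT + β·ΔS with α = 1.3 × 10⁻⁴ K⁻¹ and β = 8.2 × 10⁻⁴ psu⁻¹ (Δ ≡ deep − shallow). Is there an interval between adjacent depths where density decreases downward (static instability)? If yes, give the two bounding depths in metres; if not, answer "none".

none

Evaluate Δρ/ρ₀ = −αΔT + βΔS across each adjacent pair:
  78–221 m: −αΔT+βΔS = −(1.3 × 10⁻⁴)(+2.1)+(8.2 × 10⁻⁴)(+1.04) = 5.8 × 10⁻⁴ → stable
  221–240 m: −αΔT+βΔS = −(1.3 × 10⁻⁴)(-2.4)+(8.2 × 10⁻⁴)(+0.16) = 4.4 × 10⁻⁴ → stable
  240–245 m: −αΔT+βΔS = −(1.3 × 10⁻⁴)(-4.6)+(8.2 × 10⁻⁴)(-0.56) = 1.4 × 10⁻⁴ → stable
Every interval has Δρ > 0: the column is stably stratified throughout.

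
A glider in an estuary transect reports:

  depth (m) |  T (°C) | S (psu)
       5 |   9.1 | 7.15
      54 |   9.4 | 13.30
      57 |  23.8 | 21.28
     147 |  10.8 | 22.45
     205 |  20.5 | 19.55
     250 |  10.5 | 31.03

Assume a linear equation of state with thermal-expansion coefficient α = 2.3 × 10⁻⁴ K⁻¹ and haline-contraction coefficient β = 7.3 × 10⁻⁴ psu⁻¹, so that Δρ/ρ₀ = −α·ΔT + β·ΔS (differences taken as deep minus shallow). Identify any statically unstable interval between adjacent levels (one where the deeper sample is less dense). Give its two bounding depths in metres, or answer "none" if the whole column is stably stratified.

Evaluate Δρ/ρ₀ = −αΔT + βΔS across each adjacent pair:
  5–54 m: −αΔT+βΔS = −(2.3 × 10⁻⁴)(+0.3)+(7.3 × 10⁻⁴)(+6.15) = 4.4 × 10⁻³ → stable
  54–57 m: −αΔT+βΔS = −(2.3 × 10⁻⁴)(+14.4)+(7.3 × 10⁻⁴)(+7.98) = 2.5 × 10⁻³ → stable
  57–147 m: −αΔT+βΔS = −(2.3 × 10⁻⁴)(-13.0)+(7.3 × 10⁻⁴)(+1.17) = 3.8 × 10⁻³ → stable
  147–205 m: −αΔT+βΔS = −(2.3 × 10⁻⁴)(+9.7)+(7.3 × 10⁻⁴)(-2.90) = -4.3 × 10⁻³ → UNSTABLE
  205–250 m: −αΔT+βΔS = −(2.3 × 10⁻⁴)(-10.0)+(7.3 × 10⁻⁴)(+11.48) = 0.011 → stable
The 147–205 m interval has Δρ < 0: lighter water underlies denser water.

147–205 m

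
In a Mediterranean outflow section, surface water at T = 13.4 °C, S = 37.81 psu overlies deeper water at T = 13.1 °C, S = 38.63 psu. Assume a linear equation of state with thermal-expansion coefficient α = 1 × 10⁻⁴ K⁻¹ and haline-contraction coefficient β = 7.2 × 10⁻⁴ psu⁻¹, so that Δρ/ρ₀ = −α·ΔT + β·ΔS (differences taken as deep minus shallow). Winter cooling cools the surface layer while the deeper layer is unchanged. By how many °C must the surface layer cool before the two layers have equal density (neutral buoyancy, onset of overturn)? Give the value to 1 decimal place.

6.2 °C

Neutral buoyancy requires Δρ = 0, i.e. −α(T_deep − T_surf′) + β(S_deep − S_surf) = 0.
T_surf′ = T_deep − (β/α)·ΔS = 13.1 − (7.2 × 10⁻⁴/1 × 10⁻⁴)·(+0.82) = 7.196 °C.
Cooling required: 13.4 − (7.196) = 6.204 °C.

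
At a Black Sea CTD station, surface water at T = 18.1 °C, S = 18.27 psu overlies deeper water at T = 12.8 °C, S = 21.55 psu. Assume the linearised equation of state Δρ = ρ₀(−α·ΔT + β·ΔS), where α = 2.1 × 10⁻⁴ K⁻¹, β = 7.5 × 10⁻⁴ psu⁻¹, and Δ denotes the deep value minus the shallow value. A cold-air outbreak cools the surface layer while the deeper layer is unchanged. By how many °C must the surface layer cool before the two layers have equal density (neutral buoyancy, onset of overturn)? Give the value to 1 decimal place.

Neutral buoyancy requires Δρ = 0, i.e. −α(T_deep − T_surf′) + β(S_deep − S_surf) = 0.
T_surf′ = T_deep − (β/α)·ΔS = 12.8 − (7.5 × 10⁻⁴/2.1 × 10⁻⁴)·(+3.28) = 1.086 °C.
Cooling required: 18.1 − (1.086) = 17.014 °C.

17.0 °C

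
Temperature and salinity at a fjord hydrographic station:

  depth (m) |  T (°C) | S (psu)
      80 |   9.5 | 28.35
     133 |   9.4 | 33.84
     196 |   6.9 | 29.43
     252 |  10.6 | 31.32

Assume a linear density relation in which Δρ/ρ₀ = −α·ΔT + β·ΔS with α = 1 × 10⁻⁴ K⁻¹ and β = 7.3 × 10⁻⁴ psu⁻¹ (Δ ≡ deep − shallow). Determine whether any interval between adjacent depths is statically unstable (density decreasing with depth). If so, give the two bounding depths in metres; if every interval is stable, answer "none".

133–196 m

Evaluate Δρ/ρ₀ = −αΔT + βΔS across each adjacent pair:
  80–133 m: −αΔT+βΔS = −(1 × 10⁻⁴)(-0.1)+(7.3 × 10⁻⁴)(+5.49) = 4.0 × 10⁻³ → stable
  133–196 m: −αΔT+βΔS = −(1 × 10⁻⁴)(-2.5)+(7.3 × 10⁻⁴)(-4.41) = -3.0 × 10⁻³ → UNSTABLE
  196–252 m: −αΔT+βΔS = −(1 × 10⁻⁴)(+3.7)+(7.3 × 10⁻⁴)(+1.89) = 1.0 × 10⁻³ → stable
The 133–196 m interval has Δρ < 0: lighter water underlies denser water.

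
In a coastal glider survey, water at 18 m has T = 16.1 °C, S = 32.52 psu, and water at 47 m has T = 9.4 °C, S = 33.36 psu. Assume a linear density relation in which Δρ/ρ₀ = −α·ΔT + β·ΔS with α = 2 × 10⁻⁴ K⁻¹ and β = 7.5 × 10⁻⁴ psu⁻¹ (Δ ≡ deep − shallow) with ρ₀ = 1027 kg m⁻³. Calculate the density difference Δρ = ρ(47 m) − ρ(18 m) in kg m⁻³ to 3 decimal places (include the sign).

+2.023 kg m⁻³

ΔT = -6.7 K, ΔS = +0.84 psu (deep − shallow).
Δρ/ρ₀ = −(2 × 10⁻⁴)(-6.7) + (7.5 × 10⁻⁴)(+0.84) = 1.97 × 10⁻³.
Δρ = 1027 × (1.97 × 10⁻³) = +2.023 kg m⁻³.
Positive Δρ: denser below, stable.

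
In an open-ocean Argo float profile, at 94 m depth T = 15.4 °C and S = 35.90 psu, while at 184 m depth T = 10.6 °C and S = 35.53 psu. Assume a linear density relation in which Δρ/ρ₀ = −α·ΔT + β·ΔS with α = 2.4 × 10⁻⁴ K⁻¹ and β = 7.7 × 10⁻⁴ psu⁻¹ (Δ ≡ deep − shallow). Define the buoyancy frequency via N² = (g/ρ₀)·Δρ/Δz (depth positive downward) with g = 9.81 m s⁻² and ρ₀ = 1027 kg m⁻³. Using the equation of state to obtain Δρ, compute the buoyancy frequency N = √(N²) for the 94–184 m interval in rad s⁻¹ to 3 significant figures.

ΔT = -4.8 K, ΔS = -0.37 psu (deep − shallow).
Δρ/ρ₀ = −αΔT + βΔS = 1.152 × 10⁻³ − 2.849 × 10⁻⁴ = 8.671 × 10⁻⁴, so Δρ ≈ 0.8905 kg m⁻³.
N² = (g/ρ₀)·Δρ/Δz = g·(Δρ/ρ₀)/Δz = 9.81 × 8.671 × 10⁻⁴ / 90 = 9.4514 × 10⁻⁵ s⁻².
N = √(9.4514 × 10⁻⁵) = 9.7218 × 10⁻³ rad s⁻¹ ≈ 9.72 × 10⁻³ rad s⁻¹.

9.72 × 10⁻³ rad s⁻¹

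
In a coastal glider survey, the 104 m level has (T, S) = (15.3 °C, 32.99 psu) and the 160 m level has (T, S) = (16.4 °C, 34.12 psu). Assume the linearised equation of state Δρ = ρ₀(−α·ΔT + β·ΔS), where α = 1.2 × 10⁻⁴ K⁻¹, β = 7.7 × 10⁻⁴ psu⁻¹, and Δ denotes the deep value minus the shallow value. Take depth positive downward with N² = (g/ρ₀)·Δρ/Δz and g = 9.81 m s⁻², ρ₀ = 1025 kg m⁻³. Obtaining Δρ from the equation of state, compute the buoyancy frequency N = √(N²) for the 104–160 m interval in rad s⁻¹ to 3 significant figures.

0.0114 rad s⁻¹

ΔT = +1.1 K, ΔS = +1.13 psu (deep − shallow).
Δρ/ρ₀ = −αΔT + βΔS = -1.32 × 10⁻⁴ + 8.701 × 10⁻⁴ = 7.381 × 10⁻⁴, so Δρ ≈ 0.7566 kg m⁻³.
N² = (g/ρ₀)·Δρ/Δz = g·(Δρ/ρ₀)/Δz = 9.81 × 7.381 × 10⁻⁴ / 56 = 1.2930 × 10⁻⁴ s⁻².
N = √(1.2930 × 10⁻⁴) = 0.011371 rad s⁻¹ ≈ 0.0114 rad s⁻¹.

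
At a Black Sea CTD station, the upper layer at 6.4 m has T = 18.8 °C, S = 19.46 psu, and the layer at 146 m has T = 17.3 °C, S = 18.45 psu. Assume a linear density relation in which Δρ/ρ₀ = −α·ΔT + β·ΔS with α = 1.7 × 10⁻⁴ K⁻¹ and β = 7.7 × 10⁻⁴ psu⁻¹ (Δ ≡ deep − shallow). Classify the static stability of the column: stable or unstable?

unstable

ΔT = 17.3 − 18.8 = -1.5 K and ΔS = 18.45 − 19.46 = -1.01 psu (deep − shallow).
−αΔT = 2.55 × 10⁻⁴; βΔS = -7.777 × 10⁻⁴; sum Δρ/ρ₀ = -5.227 × 10⁻⁴.
Δρ/ρ₀ < 0, so Δρ < 0: deeper water is lighter → statically unstable; the column would overturn.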